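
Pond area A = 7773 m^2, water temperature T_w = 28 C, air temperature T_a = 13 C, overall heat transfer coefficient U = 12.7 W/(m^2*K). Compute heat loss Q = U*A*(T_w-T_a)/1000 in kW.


Temperature difference dT = 28 - 13 = 15 K
Heat loss (W) = U * A * dT = 12.7 * 7773 * 15 = 1480756.5 W
Convert to kW: 1480756.5 / 1000 = 1480.7565 kW

1480.7565 kW


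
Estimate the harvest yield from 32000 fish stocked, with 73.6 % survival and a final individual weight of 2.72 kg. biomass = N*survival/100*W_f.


Survivors = 32000 * 73.6/100 = 23552 fish
Harvest biomass = survivors * W_f = 23552 * 2.72 = 64061.44 kg

64061.44 kg


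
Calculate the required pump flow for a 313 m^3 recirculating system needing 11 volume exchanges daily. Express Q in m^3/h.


Daily recirculation volume = 313 m^3 * 11 = 3443 m^3/day
Flow rate Q = daily volume / 24 h = 3443 / 24 = 143.458 m^3/h

143.458 m^3/h


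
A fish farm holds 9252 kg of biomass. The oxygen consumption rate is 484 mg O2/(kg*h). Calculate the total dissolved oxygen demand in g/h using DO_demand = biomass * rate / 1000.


Total O2 consumption (mg/h) = 9252 kg * 484 mg/(kg*h) = 4477968 mg/h
Convert to g/h: 4477968 / 1000 = 4477.968 g/h

4477.968 g/h


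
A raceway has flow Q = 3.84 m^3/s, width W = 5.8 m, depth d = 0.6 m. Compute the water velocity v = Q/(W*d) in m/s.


Cross-sectional area = W * d = 5.8 * 0.6 = 3.48 m^2
Velocity = Q / A = 3.84 / 3.48 = 1.10345 m/s

1.10345 m/s


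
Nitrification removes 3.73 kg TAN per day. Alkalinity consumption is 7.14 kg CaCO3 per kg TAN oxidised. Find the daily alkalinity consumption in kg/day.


Alkalinity factor: 7.14 kg CaCO3 consumed per kg TAN nitrified
alk = 3.73 kg TAN * 7.14 = 26.6322 kg CaCO3/day

26.6322 kg CaCO3/day


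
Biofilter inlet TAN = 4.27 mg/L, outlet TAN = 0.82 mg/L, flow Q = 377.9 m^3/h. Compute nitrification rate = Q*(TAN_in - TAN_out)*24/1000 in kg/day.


Concentration drop: TAN_in - TAN_out = 4.27 - 0.82 = 3.45 mg/L
Hourly TAN removed = Q * dTAN = 377.9 m^3/h * 3.45 mg/L = 1303.755 g/h  (m^3/h * mg/L = g/h)
Daily TAN removed = 1303.755 * 24 = 31290.12 g/day
Convert to kg/day: 31290.12 / 1000 = 31.29012 kg/day

31.29012 kg/day


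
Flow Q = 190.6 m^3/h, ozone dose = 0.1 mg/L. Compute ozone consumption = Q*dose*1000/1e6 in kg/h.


O3 demand (mg/h) = Q * dose * 1000 = 190.6 * 0.1 * 1000 = 19060 mg/h
Convert mg to kg: 19060 / 1e6 = 0.01906 kg/h

0.01906 kg/h


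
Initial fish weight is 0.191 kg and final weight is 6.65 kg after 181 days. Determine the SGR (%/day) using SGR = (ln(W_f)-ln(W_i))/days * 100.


ln(W_f) = ln(6.65) = 1.8946169
ln(W_i) = ln(0.191) = -1.6554819
ln(W_f) - ln(W_i) = 1.8946169 - -1.6554819 = 3.5500988
SGR = 3.5500988 / 181 * 100 = 1.96138 %/day

1.96138 %/day


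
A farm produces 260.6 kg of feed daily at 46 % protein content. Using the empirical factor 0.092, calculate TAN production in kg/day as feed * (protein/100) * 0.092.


Protein in feed = 260.6 * 46/100 = 119.876 kg/day
TAN = protein * 0.092 = 119.876 * 0.092 = 11.028592 kg/day

11.028592 kg/day


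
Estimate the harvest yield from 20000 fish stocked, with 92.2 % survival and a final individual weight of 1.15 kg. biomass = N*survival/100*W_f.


Survivors = 20000 * 92.2/100 = 18440 fish
Harvest biomass = survivors * W_f = 18440 * 1.15 = 21206 kg

21206 kg


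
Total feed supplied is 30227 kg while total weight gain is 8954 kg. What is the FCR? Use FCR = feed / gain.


FCR = feed consumed / weight gained
FCR = 30227 kg / 8954 kg = 3.37581

3.37581


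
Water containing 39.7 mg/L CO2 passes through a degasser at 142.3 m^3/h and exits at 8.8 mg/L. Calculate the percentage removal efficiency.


CO2_out / CO2_in = 8.8 / 39.7 = 0.22166247
Fraction remaining = 0.22166247
efficiency = (1 - 0.22166247) * 100 = 77.8338 %

77.8338 %


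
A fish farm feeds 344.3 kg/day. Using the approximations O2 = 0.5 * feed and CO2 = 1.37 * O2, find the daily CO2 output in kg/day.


O2 = 344.3 * 0.5 = 172.15
CO2 = 172.15 * 1.37 = 235.8455

235.8455 kg/day


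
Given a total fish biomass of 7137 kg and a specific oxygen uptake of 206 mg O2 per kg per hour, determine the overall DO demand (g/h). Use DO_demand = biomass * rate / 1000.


Total O2 consumption (mg/h) = 7137 kg * 206 mg/(kg*h) = 1470222 mg/h
Convert to g/h: 1470222 / 1000 = 1470.222 g/h

1470.222 g/h


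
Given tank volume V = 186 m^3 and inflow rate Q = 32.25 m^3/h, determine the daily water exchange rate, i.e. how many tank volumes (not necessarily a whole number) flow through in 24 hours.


Daily flow volume = 32.25 m^3/h * 24 h = 774 m^3/day
Exchanges = daily flow / tank volume = 774 / 186 = 4.16129 exchanges/day

4.16129 exchanges/day


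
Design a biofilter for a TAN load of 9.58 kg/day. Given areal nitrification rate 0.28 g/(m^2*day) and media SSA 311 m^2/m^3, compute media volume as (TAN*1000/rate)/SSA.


A = 9.58*1000 / 0.28 = 34214.286 m^2
V = 34214.286 / 311 = 110.014

110.014 m^3


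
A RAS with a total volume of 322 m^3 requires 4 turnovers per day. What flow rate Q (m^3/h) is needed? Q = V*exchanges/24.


Daily recirculation volume = 322 m^3 * 4 = 1288 m^3/day
Flow rate Q = daily volume / 24 h = 1288 / 24 = 53.6667 m^3/h

53.6667 m^3/h


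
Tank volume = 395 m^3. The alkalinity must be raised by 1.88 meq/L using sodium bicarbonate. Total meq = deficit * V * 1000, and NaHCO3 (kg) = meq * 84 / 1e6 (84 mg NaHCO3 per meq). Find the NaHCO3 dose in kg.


Tank volume in L = 395 m^3 * 1000 = 395000 L
Total meq required = 1.88 meq/L * 395000 L = 742600 meq
NaHCO3 mass = 742600 meq * 84 mg/meq / 1e6 = 62.3784 kg

62.3784 kg


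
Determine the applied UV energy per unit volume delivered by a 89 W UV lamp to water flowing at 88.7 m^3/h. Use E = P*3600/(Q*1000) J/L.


Energy delivered per hour = 89 W * 3600 s = 320400 J/h
Volume treated per hour = 88.7 m^3/h * 1000 = 88700 L/h
dose = 320400 / 88700 = 3.61218 J/L

3.61218 J/L


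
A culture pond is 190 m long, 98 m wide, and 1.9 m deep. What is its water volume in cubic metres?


Base area = L * W = 190 * 98 = 18620 m^2
Volume = area * depth = 18620 * 1.9 = 35378 m^3

35378 m^3


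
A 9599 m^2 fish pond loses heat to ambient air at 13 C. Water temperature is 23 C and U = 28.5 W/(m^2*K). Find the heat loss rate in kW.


Temperature difference dT = 23 - 13 = 10 K
Heat loss (W) = U * A * dT = 28.5 * 9599 * 10 = 2735715 W
Convert to kW: 2735715 / 1000 = 2735.715 kW

2735.715 kW


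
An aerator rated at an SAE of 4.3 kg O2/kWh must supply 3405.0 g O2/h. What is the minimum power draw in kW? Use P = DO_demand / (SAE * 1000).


SAE in g O2/kWh = 4.3 * 1000 = 4300 g/kWh
P = DO_demand / SAE_g = 3405.0 / 4300 = 0.79186 kW

0.79186 kW


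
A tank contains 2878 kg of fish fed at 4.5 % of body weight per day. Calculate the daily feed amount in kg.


Feeding rate fraction = 4.5% / 100 = 0.045
Daily feed = 2878 kg * 0.045 = 129.51 kg/day

129.51 kg/day


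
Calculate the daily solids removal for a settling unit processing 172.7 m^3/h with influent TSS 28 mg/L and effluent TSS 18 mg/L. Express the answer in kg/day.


Concentration drop: TSS_in - TSS_out = 28 - 18 = 10 mg/L
Hourly solids removed = Q * dTSS = 172.7 m^3/h * 10 mg/L = 1727 g/h  (m^3/h * mg/L = g/h)
Daily solids removed = 1727 * 24 = 41448 g/day
Convert g to kg: 41448 / 1000 = 41.448 kg/day

41.448 kg/day


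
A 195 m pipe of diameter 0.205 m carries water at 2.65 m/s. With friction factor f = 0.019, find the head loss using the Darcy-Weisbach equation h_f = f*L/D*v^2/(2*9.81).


v^2 = 2.65^2 = 7.0225 m^2/s^2
L/D = 195/0.205 = 951.21951
h_f = f*(L/D)*v^2/(2g) = 0.019 * 951.21951 * 7.0225 / 19.62 = 6.46885 m

6.46885 m


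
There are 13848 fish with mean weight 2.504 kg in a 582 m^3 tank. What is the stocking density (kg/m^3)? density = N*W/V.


Total biomass = 13848 fish * 2.504 kg = 34675.392 kg
Density = total biomass / volume = 34675.392 / 582 = 59.5797 kg/m^3

59.5797 kg/m^3


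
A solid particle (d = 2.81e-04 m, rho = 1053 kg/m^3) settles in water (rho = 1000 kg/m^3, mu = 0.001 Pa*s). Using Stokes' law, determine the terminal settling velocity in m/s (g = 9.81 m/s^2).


Density difference: rho_p - rho_f = 1053 - 1000 = 53 kg/m^3
d^2 = (2.81e-04)^2 = 7.8961e-08 m^2
Numerator = (rho_p - rho_f) * g * d^2 = 53 * 9.81 * 7.8961e-08 = 4.1054193e-05
Denominator = 18 * mu = 18 * 0.001 = 0.018
v_s = 4.1054193e-05 / 0.018 = 0.00228079 m/s
Check: Re = rho_f * v_s * d / mu = 1000 * 0.00228079 * 2.81e-04 / 0.001 = 0.641 < 1, so Stokes' law applies.

0.00228079 m/s


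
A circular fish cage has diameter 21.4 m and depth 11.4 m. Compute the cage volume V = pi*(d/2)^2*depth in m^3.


r = d/2 = 21.4/2 = 10.7 m
Base area = pi*r^2 = pi*10.7^2 = 359.68094 m^2
Volume = 359.68094 * 11.4 = 4100.36 m^3

4100.36 m^3


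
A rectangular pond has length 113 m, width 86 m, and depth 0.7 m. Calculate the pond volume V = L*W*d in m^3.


Base area = L * W = 113 * 86 = 9718 m^2
Volume = area * depth = 9718 * 0.7 = 6802.6 m^3

6802.6 m^3


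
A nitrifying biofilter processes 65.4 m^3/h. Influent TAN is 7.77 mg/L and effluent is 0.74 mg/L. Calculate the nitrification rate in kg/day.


Concentration drop: TAN_in - TAN_out = 7.77 - 0.74 = 7.03 mg/L
Hourly TAN removed = Q * dTAN = 65.4 m^3/h * 7.03 mg/L = 459.762 g/h  (m^3/h * mg/L = g/h)
Daily TAN removed = 459.762 * 24 = 11034.288 g/day
Convert to kg/day: 11034.288 / 1000 = 11.034288 kg/day

11.034288 kg/day


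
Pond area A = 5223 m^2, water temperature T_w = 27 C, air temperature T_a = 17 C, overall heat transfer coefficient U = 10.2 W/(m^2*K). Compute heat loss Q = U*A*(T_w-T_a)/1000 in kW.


Temperature difference dT = 27 - 17 = 10 K
Heat loss (W) = U * A * dT = 10.2 * 5223 * 10 = 532746 W
Convert to kW: 532746 / 1000 = 532.746 kW

532.746 kW


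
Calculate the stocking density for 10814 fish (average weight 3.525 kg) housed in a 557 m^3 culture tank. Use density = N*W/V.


Total biomass = 10814 fish * 3.525 kg = 38119.35 kg
Density = total biomass / volume = 38119.35 / 557 = 68.4369 kg/m^3

68.4369 kg/m^3


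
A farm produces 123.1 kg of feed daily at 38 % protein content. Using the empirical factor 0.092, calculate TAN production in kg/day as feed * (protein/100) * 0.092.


Protein in feed = 123.1 * 38/100 = 46.778 kg/day
TAN = protein * 0.092 = 46.778 * 0.092 = 4.303576 kg/day

4.303576 kg/day


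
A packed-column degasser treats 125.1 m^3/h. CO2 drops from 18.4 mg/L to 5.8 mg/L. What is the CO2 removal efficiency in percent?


CO2_out / CO2_in = 5.8 / 18.4 = 0.31521739
Fraction remaining = 0.31521739
efficiency = (1 - 0.31521739) * 100 = 68.4783 %

68.4783 %


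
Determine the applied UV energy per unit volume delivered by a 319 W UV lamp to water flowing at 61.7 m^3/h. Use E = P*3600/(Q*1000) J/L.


Energy delivered per hour = 319 W * 3600 s = 1148400 J/h
Volume treated per hour = 61.7 m^3/h * 1000 = 61700 L/h
dose = 1148400 / 61700 = 18.6126 J/L

18.6126 J/L


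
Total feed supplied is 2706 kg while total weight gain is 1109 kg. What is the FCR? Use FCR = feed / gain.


FCR = feed consumed / weight gained
FCR = 2706 kg / 1109 kg = 2.44004

2.44004


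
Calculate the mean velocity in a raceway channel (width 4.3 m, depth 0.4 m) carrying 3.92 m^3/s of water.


Cross-sectional area = W * d = 4.3 * 0.4 = 1.72 m^2
Velocity = Q / A = 3.92 / 1.72 = 2.27907 m/s

2.27907 m/s


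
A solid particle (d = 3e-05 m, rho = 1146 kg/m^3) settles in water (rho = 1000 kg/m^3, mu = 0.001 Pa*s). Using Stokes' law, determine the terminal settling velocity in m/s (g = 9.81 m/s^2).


Density difference: rho_p - rho_f = 1146 - 1000 = 146 kg/m^3
d^2 = (3e-05)^2 = 9e-10 m^2
Numerator = (rho_p - rho_f) * g * d^2 = 146 * 9.81 * 9e-10 = 1.289034e-06
Denominator = 18 * mu = 18 * 0.001 = 0.018
v_s = 1.289034e-06 / 0.018 = 7.1613e-05 m/s
Check: Re = rho_f * v_s * d / mu = 1000 * 7.1613e-05 * 3e-05 / 0.001 = 0.00215 < 1, so Stokes' law applies.

7.1613e-05 m/s


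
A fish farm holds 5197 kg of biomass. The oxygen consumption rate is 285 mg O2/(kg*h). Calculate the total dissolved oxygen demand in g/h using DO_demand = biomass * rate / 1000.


Total O2 consumption (mg/h) = 5197 kg * 285 mg/(kg*h) = 1481145 mg/h
Convert to g/h: 1481145 / 1000 = 1481.145 g/h

1481.145 g/h


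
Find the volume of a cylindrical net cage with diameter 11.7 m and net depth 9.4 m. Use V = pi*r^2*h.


r = d/2 = 11.7/2 = 5.85 m
Base area = pi*r^2 = pi*5.85^2 = 107.51315 m^2
Volume = 107.51315 * 9.4 = 1010.62 m^3

1010.62 m^3


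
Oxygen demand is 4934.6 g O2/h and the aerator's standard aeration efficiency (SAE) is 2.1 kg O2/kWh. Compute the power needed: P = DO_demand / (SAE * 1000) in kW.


SAE in g O2/kWh = 2.1 * 1000 = 2100 g/kWh
P = DO_demand / SAE_g = 4934.6 / 2100 = 2.34981 kW

2.34981 kW


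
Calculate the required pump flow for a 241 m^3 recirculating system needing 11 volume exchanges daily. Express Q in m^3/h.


Daily recirculation volume = 241 m^3 * 11 = 2651 m^3/day
Flow rate Q = daily volume / 24 h = 2651 / 24 = 110.458 m^3/h

110.458 m^3/h


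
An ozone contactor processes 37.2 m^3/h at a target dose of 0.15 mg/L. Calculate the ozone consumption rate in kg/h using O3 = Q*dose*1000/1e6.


O3 demand (mg/h) = Q * dose * 1000 = 37.2 * 0.15 * 1000 = 5580 mg/h
Convert mg to kg: 5580 / 1e6 = 0.00558 kg/h

0.00558 kg/h


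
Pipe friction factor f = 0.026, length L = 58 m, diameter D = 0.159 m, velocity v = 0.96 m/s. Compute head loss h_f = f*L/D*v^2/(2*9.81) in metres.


v^2 = 0.96^2 = 0.9216 m^2/s^2
L/D = 58/0.159 = 364.77987
h_f = f*(L/D)*v^2/(2g) = 0.026 * 364.77987 * 0.9216 / 19.62 = 0.4455 m

0.4455 m


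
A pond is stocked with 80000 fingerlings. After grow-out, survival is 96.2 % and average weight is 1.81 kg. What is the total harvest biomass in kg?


Survivors = 80000 * 96.2/100 = 76960 fish
Harvest biomass = survivors * W_f = 76960 * 1.81 = 139297.6 kg

139297.6 kg


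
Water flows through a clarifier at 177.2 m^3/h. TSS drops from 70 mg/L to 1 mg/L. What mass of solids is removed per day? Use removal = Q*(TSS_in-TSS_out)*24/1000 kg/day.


Concentration drop: TSS_in - TSS_out = 70 - 1 = 69 mg/L
Hourly solids removed = Q * dTSS = 177.2 m^3/h * 69 mg/L = 12226.8 g/h  (m^3/h * mg/L = g/h)
Daily solids removed = 12226.8 * 24 = 293443.2 g/day
Convert g to kg: 293443.2 / 1000 = 293.4432 kg/day

293.4432 kg/day


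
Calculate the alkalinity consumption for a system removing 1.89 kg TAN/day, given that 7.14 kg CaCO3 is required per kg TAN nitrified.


Alkalinity factor: 7.14 kg CaCO3 consumed per kg TAN nitrified
alk = 1.89 kg TAN * 7.14 = 13.4946 kg CaCO3/day

13.4946 kg CaCO3/day


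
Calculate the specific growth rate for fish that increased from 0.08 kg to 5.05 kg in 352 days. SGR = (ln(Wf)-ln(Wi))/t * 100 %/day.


ln(W_f) = ln(5.05) = 1.6193882
ln(W_i) = ln(0.08) = -2.5257286
ln(W_f) - ln(W_i) = 1.6193882 - -2.5257286 = 4.1451168
SGR = 4.1451168 / 352 * 100 = 1.17759 %/day

1.17759 %/day


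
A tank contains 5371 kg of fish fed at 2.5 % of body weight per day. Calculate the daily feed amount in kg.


Feeding rate fraction = 2.5% / 100 = 0.025
Daily feed = 5371 kg * 0.025 = 134.275 kg/day

134.275 kg/day


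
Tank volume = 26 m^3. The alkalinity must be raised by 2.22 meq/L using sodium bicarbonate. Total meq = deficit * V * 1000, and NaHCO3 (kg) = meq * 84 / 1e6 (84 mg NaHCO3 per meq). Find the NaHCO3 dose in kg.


Tank volume in L = 26 m^3 * 1000 = 26000 L
Total meq required = 2.22 meq/L * 26000 L = 57720 meq
NaHCO3 mass = 57720 meq * 84 mg/meq / 1e6 = 4.84848 kg

4.84848 kg


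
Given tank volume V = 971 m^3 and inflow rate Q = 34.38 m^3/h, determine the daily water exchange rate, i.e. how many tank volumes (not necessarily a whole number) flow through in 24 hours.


Daily flow volume = 34.38 m^3/h * 24 h = 825.12 m^3/day
Exchanges = daily flow / tank volume = 825.12 / 971 = 0.849763 exchanges/day

0.849763 exchanges/day


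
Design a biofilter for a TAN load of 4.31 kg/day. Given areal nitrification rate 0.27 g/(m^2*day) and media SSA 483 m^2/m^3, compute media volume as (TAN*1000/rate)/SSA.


A = 4.31*1000 / 0.27 = 15962.963 m^2
V = 15962.963 / 483 = 33.0496

33.0496 m^3


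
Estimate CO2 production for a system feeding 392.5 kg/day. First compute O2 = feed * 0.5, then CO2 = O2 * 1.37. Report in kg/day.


O2 = 392.5 * 0.5 = 196.25
CO2 = 196.25 * 1.37 = 268.8625

268.8625 kg/day


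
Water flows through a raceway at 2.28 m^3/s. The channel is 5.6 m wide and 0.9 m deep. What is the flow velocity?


Cross-sectional area = W * d = 5.6 * 0.9 = 5.04 m^2
Velocity = Q / A = 2.28 / 5.04 = 0.452381 m/s

0.452381 m/s


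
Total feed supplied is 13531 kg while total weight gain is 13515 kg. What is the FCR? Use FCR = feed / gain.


FCR = feed consumed / weight gained
FCR = 13531 kg / 13515 kg = 1.00118

1.00118


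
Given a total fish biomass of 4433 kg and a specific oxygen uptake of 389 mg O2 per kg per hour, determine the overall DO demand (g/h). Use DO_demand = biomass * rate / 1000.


Total O2 consumption (mg/h) = 4433 kg * 389 mg/(kg*h) = 1724437 mg/h
Convert to g/h: 1724437 / 1000 = 1724.437 g/h

1724.437 g/h


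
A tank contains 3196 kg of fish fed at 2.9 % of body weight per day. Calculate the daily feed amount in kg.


Feeding rate fraction = 2.9% / 100 = 0.029
Daily feed = 3196 kg * 0.029 = 92.684 kg/day

92.684 kg/day


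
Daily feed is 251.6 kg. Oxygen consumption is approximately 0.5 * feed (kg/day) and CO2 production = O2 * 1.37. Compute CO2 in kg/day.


O2 = 251.6 * 0.5 = 125.8
CO2 = 125.8 * 1.37 = 172.346

172.346 kg/day


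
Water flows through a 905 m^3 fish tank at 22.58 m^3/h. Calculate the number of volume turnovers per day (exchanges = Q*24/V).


Daily flow volume = 22.58 m^3/h * 24 h = 541.92 m^3/day
Exchanges = daily flow / tank volume = 541.92 / 905 = 0.598807 exchanges/day

0.598807 exchanges/day


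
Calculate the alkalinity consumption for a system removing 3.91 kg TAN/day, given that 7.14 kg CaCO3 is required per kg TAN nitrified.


Alkalinity factor: 7.14 kg CaCO3 consumed per kg TAN nitrified
alk = 3.91 kg TAN * 7.14 = 27.9174 kg CaCO3/day

27.9174 kg CaCO3/day


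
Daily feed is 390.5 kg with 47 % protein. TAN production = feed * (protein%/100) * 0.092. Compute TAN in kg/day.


Protein in feed = 390.5 * 47/100 = 183.535 kg/day
TAN = protein * 0.092 = 183.535 * 0.092 = 16.88522 kg/day

16.88522 kg/day


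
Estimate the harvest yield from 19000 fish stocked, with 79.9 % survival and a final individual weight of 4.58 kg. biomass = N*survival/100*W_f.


Survivors = 19000 * 79.9/100 = 15181 fish
Harvest biomass = survivors * W_f = 15181 * 4.58 = 69528.98 kg

69528.98 kg


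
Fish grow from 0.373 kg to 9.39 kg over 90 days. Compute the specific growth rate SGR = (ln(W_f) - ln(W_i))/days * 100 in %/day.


ln(W_f) = ln(9.39) = 2.2396453
ln(W_i) = ln(0.373) = -0.98617686
ln(W_f) - ln(W_i) = 2.2396453 - -0.98617686 = 3.2258222
SGR = 3.2258222 / 90 * 100 = 3.58425 %/day

3.58425 %/day


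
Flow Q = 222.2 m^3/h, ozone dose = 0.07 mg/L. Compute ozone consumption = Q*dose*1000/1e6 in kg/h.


O3 demand (mg/h) = Q * dose * 1000 = 222.2 * 0.07 * 1000 = 15554 mg/h
Convert mg to kg: 15554 / 1e6 = 0.015554 kg/h

0.015554 kg/h


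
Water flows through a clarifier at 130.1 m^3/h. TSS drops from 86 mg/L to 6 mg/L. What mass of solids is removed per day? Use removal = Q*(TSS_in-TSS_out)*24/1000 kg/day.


Concentration drop: TSS_in - TSS_out = 86 - 6 = 80 mg/L
Hourly solids removed = Q * dTSS = 130.1 m^3/h * 80 mg/L = 10408 g/h  (m^3/h * mg/L = g/h)
Daily solids removed = 10408 * 24 = 249792 g/day
Convert g to kg: 249792 / 1000 = 249.792 kg/day

249.792 kg/day


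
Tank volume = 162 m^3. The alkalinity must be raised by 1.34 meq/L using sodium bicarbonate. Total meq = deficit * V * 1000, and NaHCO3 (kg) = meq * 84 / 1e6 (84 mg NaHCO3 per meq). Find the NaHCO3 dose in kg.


Tank volume in L = 162 m^3 * 1000 = 162000 L
Total meq required = 1.34 meq/L * 162000 L = 217080 meq
NaHCO3 mass = 217080 meq * 84 mg/meq / 1e6 = 18.2347 kg

18.2347 kg


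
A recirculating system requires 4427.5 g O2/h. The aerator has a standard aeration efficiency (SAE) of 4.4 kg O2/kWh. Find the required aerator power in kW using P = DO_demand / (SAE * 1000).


SAE in g O2/kWh = 4.4 * 1000 = 4400 g/kWh
P = DO_demand / SAE_g = 4427.5 / 4400 = 1.00625 kW

1.00625 kW


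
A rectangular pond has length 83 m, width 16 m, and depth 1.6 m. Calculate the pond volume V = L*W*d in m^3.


Base area = L * W = 83 * 16 = 1328 m^2
Volume = area * depth = 1328 * 1.6 = 2124.8 m^3

2124.8 m^3


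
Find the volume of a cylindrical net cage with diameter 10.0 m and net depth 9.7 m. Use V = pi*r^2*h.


r = d/2 = 10.0/2 = 5 m
Base area = pi*r^2 = pi*5^2 = 78.539816 m^2
Volume = 78.539816 * 9.7 = 761.836 m^3

761.836 m^3


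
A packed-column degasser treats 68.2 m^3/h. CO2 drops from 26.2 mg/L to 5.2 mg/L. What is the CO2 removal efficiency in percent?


CO2_out / CO2_in = 5.2 / 26.2 = 0.19847328
Fraction remaining = 0.19847328
efficiency = (1 - 0.19847328) * 100 = 80.1527 %

80.1527 %


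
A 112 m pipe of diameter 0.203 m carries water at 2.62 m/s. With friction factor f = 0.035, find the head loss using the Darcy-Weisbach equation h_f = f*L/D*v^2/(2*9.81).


v^2 = 2.62^2 = 6.8644 m^2/s^2
L/D = 112/0.203 = 551.72414
h_f = f*(L/D)*v^2/(2g) = 0.035 * 551.72414 * 6.8644 / 19.62 = 6.75606 m

6.75606 m


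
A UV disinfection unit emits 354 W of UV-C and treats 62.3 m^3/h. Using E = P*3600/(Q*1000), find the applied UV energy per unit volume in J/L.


Energy delivered per hour = 354 W * 3600 s = 1274400 J/h
Volume treated per hour = 62.3 m^3/h * 1000 = 62300 L/h
dose = 1274400 / 62300 = 20.4559 J/L

20.4559 J/L


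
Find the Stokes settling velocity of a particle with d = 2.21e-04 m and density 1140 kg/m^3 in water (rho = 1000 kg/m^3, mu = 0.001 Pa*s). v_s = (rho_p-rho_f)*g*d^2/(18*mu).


Density difference: rho_p - rho_f = 1140 - 1000 = 140 kg/m^3
d^2 = (2.21e-04)^2 = 4.8841e-08 m^2
Numerator = (rho_p - rho_f) * g * d^2 = 140 * 9.81 * 4.8841e-08 = 6.7078229e-05
Denominator = 18 * mu = 18 * 0.001 = 0.018
v_s = 6.7078229e-05 / 0.018 = 0.00372657 m/s
Check: Re = rho_f * v_s * d / mu = 1000 * 0.00372657 * 2.21e-04 / 0.001 = 0.824 < 1, so Stokes' law applies.

0.00372657 m/s


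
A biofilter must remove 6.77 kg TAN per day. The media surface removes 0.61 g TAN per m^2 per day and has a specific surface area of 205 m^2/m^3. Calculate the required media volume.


A = 6.77*1000 / 0.61 = 11098.361 m^2
V = 11098.361 / 205 = 54.1383

54.1383 m^3


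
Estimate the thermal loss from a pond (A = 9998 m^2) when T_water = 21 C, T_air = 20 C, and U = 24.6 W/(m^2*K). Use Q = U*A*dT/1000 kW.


Temperature difference dT = 21 - 20 = 1 K
Heat loss (W) = U * A * dT = 24.6 * 9998 * 1 = 245950.8 W
Convert to kW: 245950.8 / 1000 = 245.9508 kW

245.9508 kW


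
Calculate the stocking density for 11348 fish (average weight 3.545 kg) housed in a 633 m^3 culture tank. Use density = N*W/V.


Total biomass = 11348 fish * 3.545 kg = 40228.66 kg
Density = total biomass / volume = 40228.66 / 633 = 63.5524 kg/m^3

63.5524 kg/m^3


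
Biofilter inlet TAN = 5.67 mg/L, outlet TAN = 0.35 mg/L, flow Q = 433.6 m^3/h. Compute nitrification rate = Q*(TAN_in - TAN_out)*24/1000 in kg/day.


Concentration drop: TAN_in - TAN_out = 5.67 - 0.35 = 5.32 mg/L
Hourly TAN removed = Q * dTAN = 433.6 m^3/h * 5.32 mg/L = 2306.752 g/h  (m^3/h * mg/L = g/h)
Daily TAN removed = 2306.752 * 24 = 55362.048 g/day
Convert to kg/day: 55362.048 / 1000 = 55.362048 kg/day

55.362048 kg/day


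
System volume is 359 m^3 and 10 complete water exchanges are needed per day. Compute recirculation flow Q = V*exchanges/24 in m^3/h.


Daily recirculation volume = 359 m^3 * 10 = 3590 m^3/day
Flow rate Q = daily volume / 24 h = 3590 / 24 = 149.583 m^3/h

149.583 m^3/h


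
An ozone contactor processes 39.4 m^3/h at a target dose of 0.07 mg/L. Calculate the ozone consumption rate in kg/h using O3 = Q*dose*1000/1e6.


O3 demand (mg/h) = Q * dose * 1000 = 39.4 * 0.07 * 1000 = 2758 mg/h
Convert mg to kg: 2758 / 1e6 = 0.002758 kg/h

0.002758 kg/h


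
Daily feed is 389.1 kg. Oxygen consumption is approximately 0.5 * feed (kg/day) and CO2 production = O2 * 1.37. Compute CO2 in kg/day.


O2 = 389.1 * 0.5 = 194.55
CO2 = 194.55 * 1.37 = 266.5335

266.5335 kg/day


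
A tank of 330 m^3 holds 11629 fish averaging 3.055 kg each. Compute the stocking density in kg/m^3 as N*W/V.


Total biomass = 11629 fish * 3.055 kg = 35526.595 kg
Density = total biomass / volume = 35526.595 / 330 = 107.656 kg/m^3

107.656 kg/m^3


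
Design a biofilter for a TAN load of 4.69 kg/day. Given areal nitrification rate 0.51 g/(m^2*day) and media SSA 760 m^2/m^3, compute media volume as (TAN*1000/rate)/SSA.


A = 4.69*1000 / 0.51 = 9196.0784 m^2
V = 9196.0784 / 760 = 12.1001

12.1001 m^3


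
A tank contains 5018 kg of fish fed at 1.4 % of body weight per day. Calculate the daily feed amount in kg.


Feeding rate fraction = 1.4% / 100 = 0.014
Daily feed = 5018 kg * 0.014 = 70.252 kg/day

70.252 kg/day


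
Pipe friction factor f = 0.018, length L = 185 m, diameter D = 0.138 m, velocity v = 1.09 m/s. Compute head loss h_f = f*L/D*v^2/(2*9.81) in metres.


v^2 = 1.09^2 = 1.1881 m^2/s^2
L/D = 185/0.138 = 1340.5797
h_f = f*(L/D)*v^2/(2g) = 0.018 * 1340.5797 * 1.1881 / 19.62 = 1.46123 m

1.46123 m


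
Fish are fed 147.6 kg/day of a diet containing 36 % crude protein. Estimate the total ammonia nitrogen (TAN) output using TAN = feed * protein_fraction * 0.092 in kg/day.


Protein in feed = 147.6 * 36/100 = 53.136 kg/day
TAN = protein * 0.092 = 53.136 * 0.092 = 4.888512 kg/day

4.888512 kg/day


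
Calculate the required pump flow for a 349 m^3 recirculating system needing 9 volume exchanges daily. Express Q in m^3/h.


Daily recirculation volume = 349 m^3 * 9 = 3141 m^3/day
Flow rate Q = daily volume / 24 h = 3141 / 24 = 130.875 m^3/h

130.875 m^3/h


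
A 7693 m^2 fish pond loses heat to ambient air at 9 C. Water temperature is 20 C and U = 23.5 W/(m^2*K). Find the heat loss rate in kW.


Temperature difference dT = 20 - 9 = 11 K
Heat loss (W) = U * A * dT = 23.5 * 7693 * 11 = 1988640.5 W
Convert to kW: 1988640.5 / 1000 = 1988.6405 kW

1988.6405 kW


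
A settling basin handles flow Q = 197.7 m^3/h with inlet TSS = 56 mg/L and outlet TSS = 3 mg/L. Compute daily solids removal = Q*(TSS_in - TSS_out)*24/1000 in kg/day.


Concentration drop: TSS_in - TSS_out = 56 - 3 = 53 mg/L
Hourly solids removed = Q * dTSS = 197.7 m^3/h * 53 mg/L = 10478.1 g/h  (m^3/h * mg/L = g/h)
Daily solids removed = 10478.1 * 24 = 251474.4 g/day
Convert g to kg: 251474.4 / 1000 = 251.4744 kg/day

251.4744 kg/day


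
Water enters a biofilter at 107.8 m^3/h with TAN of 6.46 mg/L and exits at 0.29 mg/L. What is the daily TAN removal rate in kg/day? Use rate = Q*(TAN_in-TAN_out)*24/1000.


Concentration drop: TAN_in - TAN_out = 6.46 - 0.29 = 6.17 mg/L
Hourly TAN removed = Q * dTAN = 107.8 m^3/h * 6.17 mg/L = 665.126 g/h  (m^3/h * mg/L = g/h)
Daily TAN removed = 665.126 * 24 = 15963.024 g/day
Convert to kg/day: 15963.024 / 1000 = 15.963024 kg/day

15.963024 kg/day


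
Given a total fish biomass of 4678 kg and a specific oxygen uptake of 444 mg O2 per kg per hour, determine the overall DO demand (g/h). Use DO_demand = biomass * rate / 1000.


Total O2 consumption (mg/h) = 4678 kg * 444 mg/(kg*h) = 2077032 mg/h
Convert to g/h: 2077032 / 1000 = 2077.032 g/h

2077.032 g/h


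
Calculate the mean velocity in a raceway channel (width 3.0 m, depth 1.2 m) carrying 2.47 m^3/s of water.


Cross-sectional area = W * d = 3.0 * 1.2 = 3.6 m^2
Velocity = Q / A = 2.47 / 3.6 = 0.686111 m/s

0.686111 m/s


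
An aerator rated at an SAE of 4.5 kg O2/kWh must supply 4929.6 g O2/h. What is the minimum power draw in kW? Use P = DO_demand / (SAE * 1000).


SAE in g O2/kWh = 4.5 * 1000 = 4500 g/kWh
P = DO_demand / SAE_g = 4929.6 / 4500 = 1.09547 kW

1.09547 kW


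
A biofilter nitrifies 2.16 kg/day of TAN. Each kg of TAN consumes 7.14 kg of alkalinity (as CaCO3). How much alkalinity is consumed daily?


Alkalinity factor: 7.14 kg CaCO3 consumed per kg TAN nitrified
alk = 2.16 kg TAN * 7.14 = 15.4224 kg CaCO3/day

15.4224 kg CaCO3/day


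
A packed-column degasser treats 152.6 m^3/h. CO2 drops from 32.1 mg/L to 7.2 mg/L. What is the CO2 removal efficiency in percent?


CO2_out / CO2_in = 7.2 / 32.1 = 0.22429907
Fraction remaining = 0.22429907
efficiency = (1 - 0.22429907) * 100 = 77.5701 %

77.5701 %


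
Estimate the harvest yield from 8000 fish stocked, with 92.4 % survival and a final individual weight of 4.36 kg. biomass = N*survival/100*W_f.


Survivors = 8000 * 92.4/100 = 7392 fish
Harvest biomass = survivors * W_f = 7392 * 4.36 = 32229.12 kg

32229.12 kg


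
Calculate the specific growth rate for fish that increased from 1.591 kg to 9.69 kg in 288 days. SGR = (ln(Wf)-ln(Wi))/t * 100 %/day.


ln(W_f) = ln(9.69) = 2.2710944
ln(W_i) = ln(1.591) = 0.46436275
ln(W_f) - ln(W_i) = 2.2710944 - 0.46436275 = 1.8067316
SGR = 1.8067316 / 288 * 100 = 0.627337 %/day

0.627337 %/day


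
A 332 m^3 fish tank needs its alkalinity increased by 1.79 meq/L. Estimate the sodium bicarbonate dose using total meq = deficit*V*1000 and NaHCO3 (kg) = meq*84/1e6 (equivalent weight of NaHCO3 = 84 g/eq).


Tank volume in L = 332 m^3 * 1000 = 332000 L
Total meq required = 1.79 meq/L * 332000 L = 594280 meq
NaHCO3 mass = 594280 meq * 84 mg/meq / 1e6 = 49.9195 kg

49.9195 kg


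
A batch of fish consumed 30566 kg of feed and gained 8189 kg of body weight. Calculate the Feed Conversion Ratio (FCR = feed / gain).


FCR = feed consumed / weight gained
FCR = 30566 kg / 8189 kg = 3.73257

3.73257


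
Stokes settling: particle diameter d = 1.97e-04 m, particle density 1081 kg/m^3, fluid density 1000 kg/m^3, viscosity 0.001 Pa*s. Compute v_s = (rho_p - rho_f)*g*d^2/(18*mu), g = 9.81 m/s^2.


Density difference: rho_p - rho_f = 1081 - 1000 = 81 kg/m^3
d^2 = (1.97e-04)^2 = 3.8809e-08 m^2
Numerator = (rho_p - rho_f) * g * d^2 = 81 * 9.81 * 3.8809e-08 = 3.0838019e-05
Denominator = 18 * mu = 18 * 0.001 = 0.018
v_s = 3.0838019e-05 / 0.018 = 0.00171322 m/s
Check: Re = rho_f * v_s * d / mu = 1000 * 0.00171322 * 1.97e-04 / 0.001 = 0.338 < 1, so Stokes' law applies.

0.00171322 m/s


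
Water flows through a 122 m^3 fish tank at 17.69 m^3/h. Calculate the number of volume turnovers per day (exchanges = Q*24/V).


Daily flow volume = 17.69 m^3/h * 24 h = 424.56 m^3/day
Exchanges = daily flow / tank volume = 424.56 / 122 = 3.48 exchanges/day

3.48 exchanges/day


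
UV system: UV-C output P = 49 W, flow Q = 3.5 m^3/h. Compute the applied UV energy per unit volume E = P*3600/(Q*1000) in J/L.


Energy delivered per hour = 49 W * 3600 s = 176400 J/h
Volume treated per hour = 3.5 m^3/h * 1000 = 3500 L/h
dose = 176400 / 3500 = 50.4 J/L

50.4 J/L


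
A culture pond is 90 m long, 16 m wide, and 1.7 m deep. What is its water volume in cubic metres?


Base area = L * W = 90 * 16 = 1440 m^2
Volume = area * depth = 1440 * 1.7 = 2448 m^3

2448 m^3


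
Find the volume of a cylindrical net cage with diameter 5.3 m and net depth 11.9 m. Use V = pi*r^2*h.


r = d/2 = 5.3/2 = 2.65 m
Base area = pi*r^2 = pi*2.65^2 = 22.061834 m^2
Volume = 22.061834 * 11.9 = 262.536 m^3

262.536 m^3


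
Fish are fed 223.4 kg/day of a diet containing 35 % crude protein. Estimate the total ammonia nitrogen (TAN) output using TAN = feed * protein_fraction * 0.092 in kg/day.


Protein in feed = 223.4 * 35/100 = 78.19 kg/day
TAN = protein * 0.092 = 78.19 * 0.092 = 7.19348 kg/day

7.19348 kg/day


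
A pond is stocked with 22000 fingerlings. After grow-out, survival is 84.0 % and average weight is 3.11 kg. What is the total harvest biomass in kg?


Survivors = 22000 * 84.0/100 = 18480 fish
Harvest biomass = survivors * W_f = 18480 * 3.11 = 57472.8 kg

57472.8 kg


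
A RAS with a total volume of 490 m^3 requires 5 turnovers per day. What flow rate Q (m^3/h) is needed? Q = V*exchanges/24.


Daily recirculation volume = 490 m^3 * 5 = 2450 m^3/day
Flow rate Q = daily volume / 24 h = 2450 / 24 = 102.083 m^3/h

102.083 m^3/h


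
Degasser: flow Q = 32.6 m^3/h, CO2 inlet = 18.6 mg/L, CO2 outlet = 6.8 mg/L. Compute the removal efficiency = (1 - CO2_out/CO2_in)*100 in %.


CO2_out / CO2_in = 6.8 / 18.6 = 0.3655914
Fraction remaining = 0.3655914
efficiency = (1 - 0.3655914) * 100 = 63.4409 %

63.4409 %


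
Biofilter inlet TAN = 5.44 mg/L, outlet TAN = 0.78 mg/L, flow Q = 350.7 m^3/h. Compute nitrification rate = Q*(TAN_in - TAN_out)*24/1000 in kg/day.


Concentration drop: TAN_in - TAN_out = 5.44 - 0.78 = 4.66 mg/L
Hourly TAN removed = Q * dTAN = 350.7 m^3/h * 4.66 mg/L = 1634.262 g/h  (m^3/h * mg/L = g/h)
Daily TAN removed = 1634.262 * 24 = 39222.288 g/day
Convert to kg/day: 39222.288 / 1000 = 39.222288 kg/day

39.222288 kg/day


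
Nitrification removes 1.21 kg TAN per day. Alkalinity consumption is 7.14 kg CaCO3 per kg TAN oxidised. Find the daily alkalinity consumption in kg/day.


Alkalinity factor: 7.14 kg CaCO3 consumed per kg TAN nitrified
alk = 1.21 kg TAN * 7.14 = 8.6394 kg CaCO3/day

8.6394 kg CaCO3/day


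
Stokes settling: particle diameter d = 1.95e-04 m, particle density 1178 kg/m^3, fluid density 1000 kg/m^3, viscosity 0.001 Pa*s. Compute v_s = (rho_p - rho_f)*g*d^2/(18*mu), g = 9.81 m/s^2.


Density difference: rho_p - rho_f = 1178 - 1000 = 178 kg/m^3
d^2 = (1.95e-04)^2 = 3.8025e-08 m^2
Numerator = (rho_p - rho_f) * g * d^2 = 178 * 9.81 * 3.8025e-08 = 6.6398494e-05
Denominator = 18 * mu = 18 * 0.001 = 0.018
v_s = 6.6398494e-05 / 0.018 = 0.00368881 m/s
Check: Re = rho_f * v_s * d / mu = 1000 * 0.00368881 * 1.95e-04 / 0.001 = 0.719 < 1, so Stokes' law applies.

0.00368881 m/s


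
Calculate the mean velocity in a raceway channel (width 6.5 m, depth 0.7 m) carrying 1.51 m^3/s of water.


Cross-sectional area = W * d = 6.5 * 0.7 = 4.55 m^2
Velocity = Q / A = 1.51 / 4.55 = 0.331868 m/s

0.331868 m/s


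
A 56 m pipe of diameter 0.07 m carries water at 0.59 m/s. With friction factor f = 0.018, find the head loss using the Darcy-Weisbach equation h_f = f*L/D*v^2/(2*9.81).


v^2 = 0.59^2 = 0.3481 m^2/s^2
L/D = 56/0.07 = 800
h_f = f*(L/D)*v^2/(2g) = 0.018 * 800 * 0.3481 / 19.62 = 0.255486 m

0.255486 m


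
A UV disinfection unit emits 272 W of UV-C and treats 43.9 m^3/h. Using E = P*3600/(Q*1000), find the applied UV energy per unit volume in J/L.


Energy delivered per hour = 272 W * 3600 s = 979200 J/h
Volume treated per hour = 43.9 m^3/h * 1000 = 43900 L/h
dose = 979200 / 43900 = 22.3052 J/L

22.3052 J/L


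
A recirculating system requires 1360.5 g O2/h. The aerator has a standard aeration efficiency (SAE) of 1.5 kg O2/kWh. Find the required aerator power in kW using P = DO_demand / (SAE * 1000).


SAE in g O2/kWh = 1.5 * 1000 = 1500 g/kWh
P = DO_demand / SAE_g = 1360.5 / 1500 = 0.907 kW

0.907 kW


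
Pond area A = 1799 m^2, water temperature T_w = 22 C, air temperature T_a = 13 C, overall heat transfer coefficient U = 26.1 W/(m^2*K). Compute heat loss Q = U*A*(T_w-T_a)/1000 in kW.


Temperature difference dT = 22 - 13 = 9 K
Heat loss (W) = U * A * dT = 26.1 * 1799 * 9 = 422585.1 W
Convert to kW: 422585.1 / 1000 = 422.5851 kW

422.5851 kW


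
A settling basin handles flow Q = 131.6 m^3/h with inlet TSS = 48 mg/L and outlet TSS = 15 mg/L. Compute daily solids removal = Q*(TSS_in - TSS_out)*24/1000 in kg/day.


Concentration drop: TSS_in - TSS_out = 48 - 15 = 33 mg/L
Hourly solids removed = Q * dTSS = 131.6 m^3/h * 33 mg/L = 4342.8 g/h  (m^3/h * mg/L = g/h)
Daily solids removed = 4342.8 * 24 = 104227.2 g/day
Convert g to kg: 104227.2 / 1000 = 104.2272 kg/day

104.2272 kg/day


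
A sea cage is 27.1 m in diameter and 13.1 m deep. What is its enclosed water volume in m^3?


r = d/2 = 27.1/2 = 13.55 m
Base area = pi*r^2 = pi*13.55^2 = 576.80427 m^2
Volume = 576.80427 * 13.1 = 7556.14 m^3

7556.14 m^3


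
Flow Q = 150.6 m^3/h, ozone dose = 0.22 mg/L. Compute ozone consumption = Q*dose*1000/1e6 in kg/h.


O3 demand (mg/h) = Q * dose * 1000 = 150.6 * 0.22 * 1000 = 33132 mg/h
Convert mg to kg: 33132 / 1e6 = 0.033132 kg/h

0.033132 kg/h


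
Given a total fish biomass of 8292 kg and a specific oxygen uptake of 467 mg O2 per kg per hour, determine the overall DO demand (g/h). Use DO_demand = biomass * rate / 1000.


Total O2 consumption (mg/h) = 8292 kg * 467 mg/(kg*h) = 3872364 mg/h
Convert to g/h: 3872364 / 1000 = 3872.364 g/h

3872.364 g/h


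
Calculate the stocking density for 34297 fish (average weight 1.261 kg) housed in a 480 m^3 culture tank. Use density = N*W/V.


Total biomass = 34297 fish * 1.261 kg = 43248.517 kg
Density = total biomass / volume = 43248.517 / 480 = 90.1011 kg/m^3

90.1011 kg/m^3


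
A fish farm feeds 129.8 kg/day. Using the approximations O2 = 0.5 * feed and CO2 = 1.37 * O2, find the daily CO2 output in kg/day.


O2 = 129.8 * 0.5 = 64.9
CO2 = 64.9 * 1.37 = 88.913

88.913 kg/day


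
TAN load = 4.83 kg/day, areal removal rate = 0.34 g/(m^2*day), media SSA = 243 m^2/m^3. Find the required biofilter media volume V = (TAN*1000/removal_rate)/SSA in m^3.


A = 4.83*1000 / 0.34 = 14205.882 m^2
V = 14205.882 / 243 = 58.4604

58.4604 m^3


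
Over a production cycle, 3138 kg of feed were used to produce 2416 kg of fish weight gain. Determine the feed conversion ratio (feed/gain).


FCR = feed consumed / weight gained
FCR = 3138 kg / 2416 kg = 1.29884

1.29884


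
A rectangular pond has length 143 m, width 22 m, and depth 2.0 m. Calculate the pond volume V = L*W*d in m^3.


Base area = L * W = 143 * 22 = 3146 m^2
Volume = area * depth = 3146 * 2.0 = 6292 m^3

6292 m^3


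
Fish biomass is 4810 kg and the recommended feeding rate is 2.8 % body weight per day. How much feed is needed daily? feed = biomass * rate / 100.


Feeding rate fraction = 2.8% / 100 = 0.028
Daily feed = 4810 kg * 0.028 = 134.68 kg/day

134.68 kg/day


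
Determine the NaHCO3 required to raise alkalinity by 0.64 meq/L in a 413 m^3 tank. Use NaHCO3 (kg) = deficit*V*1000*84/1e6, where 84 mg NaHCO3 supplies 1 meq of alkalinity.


Tank volume in L = 413 m^3 * 1000 = 413000 L
Total meq required = 0.64 meq/L * 413000 L = 264320 meq
NaHCO3 mass = 264320 meq * 84 mg/meq / 1e6 = 22.2029 kg

22.2029 kg


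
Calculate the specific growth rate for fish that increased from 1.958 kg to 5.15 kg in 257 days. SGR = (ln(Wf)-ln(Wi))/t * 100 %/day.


ln(W_f) = ln(5.15) = 1.6389967
ln(W_i) = ln(1.958) = 0.67192354
ln(W_f) - ln(W_i) = 1.6389967 - 0.67192354 = 0.96707316
SGR = 0.96707316 / 257 * 100 = 0.376293 %/day

0.376293 %/day


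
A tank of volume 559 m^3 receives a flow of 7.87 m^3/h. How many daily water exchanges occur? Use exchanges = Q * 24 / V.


Daily flow volume = 7.87 m^3/h * 24 h = 188.88 m^3/day
Exchanges = daily flow / tank volume = 188.88 / 559 = 0.337889 exchanges/day

0.337889 exchanges/day


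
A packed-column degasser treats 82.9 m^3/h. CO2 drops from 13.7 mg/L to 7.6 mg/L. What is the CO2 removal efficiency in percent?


CO2_out / CO2_in = 7.6 / 13.7 = 0.55474453
Fraction remaining = 0.55474453
efficiency = (1 - 0.55474453) * 100 = 44.5255 %

44.5255 %


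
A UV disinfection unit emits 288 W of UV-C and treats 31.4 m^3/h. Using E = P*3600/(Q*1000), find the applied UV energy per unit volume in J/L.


Energy delivered per hour = 288 W * 3600 s = 1036800 J/h
Volume treated per hour = 31.4 m^3/h * 1000 = 31400 L/h
dose = 1036800 / 31400 = 33.0191 J/L

33.0191 J/L


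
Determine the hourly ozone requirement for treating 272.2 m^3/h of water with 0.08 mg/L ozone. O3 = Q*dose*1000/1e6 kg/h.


O3 demand (mg/h) = Q * dose * 1000 = 272.2 * 0.08 * 1000 = 21776 mg/h
Convert mg to kg: 21776 / 1e6 = 0.021776 kg/h

0.021776 kg/h
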